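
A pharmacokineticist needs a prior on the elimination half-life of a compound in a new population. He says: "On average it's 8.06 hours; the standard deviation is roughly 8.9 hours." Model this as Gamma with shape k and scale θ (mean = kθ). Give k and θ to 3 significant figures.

k ≈ 0.82, θ ≈ 9.83

For Gamma(k, scale θ): mean = kθ, variance = kθ², so CV = 1/√k.
CV = SD/mean = 8.9/8.06 = 1.104, hence k = 1/CV² = 0.82.
Then θ = mean/k = 8.06/0.82 = 9.83.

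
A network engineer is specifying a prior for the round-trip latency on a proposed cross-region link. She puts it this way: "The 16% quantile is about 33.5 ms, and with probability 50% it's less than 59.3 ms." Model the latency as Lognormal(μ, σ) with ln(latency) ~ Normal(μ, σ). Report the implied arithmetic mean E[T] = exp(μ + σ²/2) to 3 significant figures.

E[T] ≈ 69.9 ms

If T ~ Lognormal(μ,σ) then ln T ~ Normal(μ,σ), so the p-quantile of ln T is μ + z_p·σ.
ln(33.5) = 3.512 and ln(59.3) = 4.083; z_{0.16} = -0.9945, z_{0.5} = 0.
σ = (4.083 − 3.512)/(0 − (-0.9945)) = 0.574.
μ = 3.512 − (-0.9945)·0.574 = 4.083.
E[T] = exp(μ + σ²/2) = exp(4.083 + 0.1649) = 69.9 ms.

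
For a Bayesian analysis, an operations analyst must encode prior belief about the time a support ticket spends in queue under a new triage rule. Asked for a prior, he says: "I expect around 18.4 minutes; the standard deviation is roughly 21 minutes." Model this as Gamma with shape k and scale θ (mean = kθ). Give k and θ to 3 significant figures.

For Gamma(k, scale θ): mean = kθ, variance = kθ², so CV = 1/√k.
CV = SD/mean = 21/18.4 = 1.141, hence k = 1/CV² = 0.768.
Then θ = mean/k = 18.4/0.768 = 24.

k ≈ 0.768, θ ≈ 24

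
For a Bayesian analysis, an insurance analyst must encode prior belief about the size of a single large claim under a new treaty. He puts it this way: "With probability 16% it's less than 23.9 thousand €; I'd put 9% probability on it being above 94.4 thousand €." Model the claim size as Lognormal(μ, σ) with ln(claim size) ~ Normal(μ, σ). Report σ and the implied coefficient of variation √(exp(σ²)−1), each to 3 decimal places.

σ ≈ 0.588, CV ≈ 0.643

If T ~ Lognormal(μ,σ) then ln T ~ Normal(μ,σ), so the p-quantile of ln T is μ + z_p·σ.
ln(23.9) = 3.174 and ln(94.4) = 4.548; z_{0.16} = -0.9945, z_{0.91} = 1.341.
σ = (4.548 − 3.174)/(1.341 − (-0.9945)) = 0.588.
μ = 3.174 − (-0.9945)·0.588 = 3.759.
CV = √(exp(σ²)−1) = √(exp(0.3460)−1) = 0.643.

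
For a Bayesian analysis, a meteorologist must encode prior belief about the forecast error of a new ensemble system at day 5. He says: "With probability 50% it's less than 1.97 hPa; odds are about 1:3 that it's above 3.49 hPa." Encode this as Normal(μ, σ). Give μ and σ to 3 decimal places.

μ = 1.970, σ = 2.254

For Normal(μ,σ), the p-quantile is μ + z_p·σ. Here z_{0.5} = 0, z_{0.75} = 0.6745.
So 1.97 = μ + 0σ and 3.49 = μ + 0.6745σ.
Subtracting: σ = (3.49 − 1.97)/(0.6745 − (0)) = 2.254.
Then μ = 1.97 − (0)·2.254 = 1.970.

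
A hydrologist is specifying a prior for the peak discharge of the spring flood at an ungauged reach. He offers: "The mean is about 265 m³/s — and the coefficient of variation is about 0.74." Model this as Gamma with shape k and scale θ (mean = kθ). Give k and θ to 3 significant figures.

For Gamma(k, scale θ): mean = kθ, variance = kθ², so CV = 1/√k.
CV = 0.74, hence k = 1/CV² = 1.83.
Then θ = mean/k = 265/1.83 = 145.

k ≈ 1.83, θ ≈ 145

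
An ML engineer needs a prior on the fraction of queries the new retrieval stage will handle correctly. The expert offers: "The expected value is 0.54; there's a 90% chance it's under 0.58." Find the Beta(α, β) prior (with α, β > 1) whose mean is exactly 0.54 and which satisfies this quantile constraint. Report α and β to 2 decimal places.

α ≈ 137.04, β ≈ 116.74

With mean 0.54 fixed, write α = 0.54s, β = 0.46s where s = α+β.
Need P(θ < 0.58) = 0.9 under Beta(0.54s, 0.46s). Normal approximation: (q−m)/√(m(1−m)/s) ≈ z_{0.9} = 1.28, so s ≈ 0.54·0.46·(1.28)²/(0.58−0.54)² = 255.0.
At s = 255.0: P(θ<0.58) ≈ 0.901. Adjusting to match 0.9 gives s ≈ 253.78.
So α = 0.54·253.78 ≈ 137.04, β = 0.46·253.78 ≈ 116.74.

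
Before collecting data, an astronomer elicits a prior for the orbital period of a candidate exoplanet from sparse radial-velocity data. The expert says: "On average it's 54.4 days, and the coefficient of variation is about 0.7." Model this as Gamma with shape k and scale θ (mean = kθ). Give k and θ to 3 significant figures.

k ≈ 2.04, θ ≈ 26.7

For Gamma(k, scale θ): mean = kθ, variance = kθ², so CV = 1/√k.
CV = 0.7, hence k = 1/CV² = 2.04.
Then θ = mean/k = 54.4/2.04 = 26.7.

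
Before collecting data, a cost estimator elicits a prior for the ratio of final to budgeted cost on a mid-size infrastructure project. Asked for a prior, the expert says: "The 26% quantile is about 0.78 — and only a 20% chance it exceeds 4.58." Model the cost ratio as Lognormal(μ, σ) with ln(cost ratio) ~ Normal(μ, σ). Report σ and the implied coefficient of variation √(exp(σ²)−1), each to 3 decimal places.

If T ~ Lognormal(μ,σ) then ln T ~ Normal(μ,σ), so the p-quantile of ln T is μ + z_p·σ.
ln(0.78) = -0.2485 and ln(4.58) = 1.522; z_{0.26} = -0.6433, z_{0.8} = 0.8416.
σ = (1.522 − -0.2485)/(0.8416 − (-0.6433)) = 1.192.
μ = -0.2485 − (-0.6433)·1.192 = 0.518.
CV = √(exp(σ²)−1) = √(exp(1.4210)−1) = 1.772.

σ ≈ 1.192, CV ≈ 1.772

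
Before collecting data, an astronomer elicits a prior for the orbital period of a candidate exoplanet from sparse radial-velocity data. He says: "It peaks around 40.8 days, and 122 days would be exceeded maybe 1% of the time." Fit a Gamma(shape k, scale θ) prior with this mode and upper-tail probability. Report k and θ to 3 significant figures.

k ≈ 4.76, θ ≈ 10.9

Gamma(k,θ) with k>1 has mode (k−1)θ, so θ = 40.8/(k−1).
Need P(X < 122) = 0.99 with θ tied to k this way. Start at k = 2, θ = 40.8: P(X<122) ≈ 0.799.
Too low — raise k to concentrate. Iterating converges to k ≈ 4.76.
Then θ = 40.8/(4.76−1) ≈ 10.9.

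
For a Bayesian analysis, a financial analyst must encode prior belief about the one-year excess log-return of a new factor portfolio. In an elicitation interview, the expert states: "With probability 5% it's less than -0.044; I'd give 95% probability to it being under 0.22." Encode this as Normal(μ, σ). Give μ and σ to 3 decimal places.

The p-quantile of Normal(μ,σ) is μ + z_p·σ, with z_{0.05} = -1.645 and z_{0.95} = 1.645.
Eliminate σ: μ = (z₂·x₁ − z₁·x₂)/(z₂ − z₁) = (1.645·-0.044 − (-1.645)·0.22)/3.29 = 0.088.
Then σ = (x₂ − x₁)/(z₂ − z₁) = (0.22 − -0.044)/3.29 = 0.080.

μ = 0.088, σ = 0.080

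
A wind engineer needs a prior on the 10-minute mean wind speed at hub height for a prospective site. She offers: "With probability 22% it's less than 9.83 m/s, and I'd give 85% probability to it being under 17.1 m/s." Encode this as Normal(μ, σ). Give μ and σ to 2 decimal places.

μ = 12.93, σ = 4.02

The p-quantile of Normal(μ,σ) is μ + z_p·σ, with z_{0.22} = -0.7722 and z_{0.85} = 1.036.
Eliminate σ: μ = (z₂·x₁ − z₁·x₂)/(z₂ − z₁) = (1.036·9.83 − (-0.7722)·17.1)/1.809 = 12.93.
Then σ = (x₂ − x₁)/(z₂ − z₁) = (17.1 − 9.83)/1.809 = 4.02.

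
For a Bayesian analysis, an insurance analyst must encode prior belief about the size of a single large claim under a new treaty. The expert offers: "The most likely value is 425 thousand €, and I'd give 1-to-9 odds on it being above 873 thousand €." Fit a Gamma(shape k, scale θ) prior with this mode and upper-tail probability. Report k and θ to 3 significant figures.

k ≈ 4.7, θ ≈ 115

Gamma(k,θ) with k>1 has mode (k−1)θ, so θ = 425/(k−1).
Need P(X < 873) = 0.9 with θ tied to k this way. Start at k = 2, θ = 425: P(X<873) ≈ 0.608.
Too low — raise k to concentrate. Iterating converges to k ≈ 4.7.
Then θ = 425/(4.7−1) ≈ 115.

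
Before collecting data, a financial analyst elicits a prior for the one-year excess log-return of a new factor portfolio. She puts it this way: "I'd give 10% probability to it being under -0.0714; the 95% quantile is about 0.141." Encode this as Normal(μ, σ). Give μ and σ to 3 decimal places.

For Normal(μ,σ), the p-quantile is μ + z_p·σ. Here z_{0.1} = -1.282, z_{0.95} = 1.645.
So -0.0714 = μ − 1.282σ and 0.141 = μ + 1.645σ.
Subtracting: σ = (0.141 − -0.0714)/(1.645 − (-1.282)) = 0.073.
Then μ = -0.0714 − (-1.282)·0.073 = 0.022.

μ = 0.022, σ = 0.073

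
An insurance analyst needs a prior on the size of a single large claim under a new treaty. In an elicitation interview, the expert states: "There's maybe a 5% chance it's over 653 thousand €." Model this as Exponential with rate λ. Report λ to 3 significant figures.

P(T > 653.0) = e^(−λ·653.0) = 0.05, so λ = −ln(0.05)/653.0 = 0.00459.

λ ≈ 0.00459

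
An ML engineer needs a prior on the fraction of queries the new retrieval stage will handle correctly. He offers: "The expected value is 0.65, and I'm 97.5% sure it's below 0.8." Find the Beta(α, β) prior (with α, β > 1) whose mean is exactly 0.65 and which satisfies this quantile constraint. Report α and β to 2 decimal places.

α ≈ 21.60, β ≈ 11.63

With mean 0.65 fixed, write α = 0.65s, β = 0.35s where s = α+β.
Need P(θ < 0.8) = 0.975 under Beta(0.65s, 0.35s). Normal approximation: (q−m)/√(m(1−m)/s) ≈ z_{0.975} = 1.96, so s ≈ 0.65·0.35·(1.96)²/(0.8−0.65)² = 38.8.
At s = 38.8: P(θ<0.8) ≈ 0.983. Adjusting to match 0.975 gives s ≈ 33.23.
So α = 0.65·33.23 ≈ 21.60, β = 0.35·33.23 ≈ 11.63.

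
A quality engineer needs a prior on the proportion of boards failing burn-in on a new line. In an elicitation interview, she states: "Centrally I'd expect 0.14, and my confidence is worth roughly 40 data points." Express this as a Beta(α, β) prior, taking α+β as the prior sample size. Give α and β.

Under the effective-sample-size interpretation, Beta(α, β) has prior mean α/(α+β) and prior sample size α+β.
So α+β = 40 and α/(α+β) = 0.14, giving α = 0.14·40 = 5.6 and β = 40 − 5.6 = 34.4.

α = 5.6, β = 34.4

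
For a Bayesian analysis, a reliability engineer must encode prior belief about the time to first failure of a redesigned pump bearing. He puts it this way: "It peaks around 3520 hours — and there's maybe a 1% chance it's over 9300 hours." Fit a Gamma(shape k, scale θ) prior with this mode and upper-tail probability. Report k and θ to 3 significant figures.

Gamma(k,θ) with k>1 has mode (k−1)θ, so θ = 3520/(k−1).
Need P(X < 9300) = 0.99 with θ tied to k this way. Start at k = 2, θ = 3520: P(X<9300) ≈ 0.741.
Too low — raise k to concentrate. Iterating converges to k ≈ 5.91.
Then θ = 3520/(5.91−1) ≈ 717.

k ≈ 5.91, θ ≈ 717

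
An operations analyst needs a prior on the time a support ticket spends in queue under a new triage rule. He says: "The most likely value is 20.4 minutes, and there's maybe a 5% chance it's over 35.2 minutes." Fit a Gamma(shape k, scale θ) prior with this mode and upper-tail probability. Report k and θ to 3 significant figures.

Gamma(k,θ) with k>1 has mode (k−1)θ, so θ = 20.4/(k−1).
Need P(X < 35.2) = 0.95 with θ tied to k this way. Start at k = 2, θ = 20.4: P(X<35.2) ≈ 0.515.
Too low — raise k to concentrate. Iterating converges to k ≈ 10.4.
Then θ = 20.4/(10.4−1) ≈ 2.18.

k ≈ 10.4, θ ≈ 2.18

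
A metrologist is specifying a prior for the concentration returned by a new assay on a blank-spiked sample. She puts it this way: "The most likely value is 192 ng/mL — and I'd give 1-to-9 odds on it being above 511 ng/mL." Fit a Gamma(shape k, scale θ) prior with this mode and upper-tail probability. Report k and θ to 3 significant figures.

Gamma(k,θ) with k>1 has mode (k−1)θ, so θ = 192/(k−1).
Need P(X < 511) = 0.9 with θ tied to k this way. Start at k = 2, θ = 192: P(X<511) ≈ 0.744.
Too low — raise k to concentrate. Iterating converges to k ≈ 3.
Then θ = 192/(3−1) ≈ 96.

k ≈ 3, θ ≈ 96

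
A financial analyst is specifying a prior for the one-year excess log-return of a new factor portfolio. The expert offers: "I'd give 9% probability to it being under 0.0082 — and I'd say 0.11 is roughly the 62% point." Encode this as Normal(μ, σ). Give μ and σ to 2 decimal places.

The p-quantile of Normal(μ,σ) is μ + z_p·σ, with z_{0.09} = -1.341 and z_{0.62} = 0.3055.
Eliminate σ: μ = (z₂·x₁ − z₁·x₂)/(z₂ − z₁) = (0.3055·0.0082 − (-1.341)·0.11)/1.646 = 0.09.
Then σ = (x₂ − x₁)/(z₂ − z₁) = (0.11 − 0.0082)/1.646 = 0.06.

μ = 0.09, σ = 0.06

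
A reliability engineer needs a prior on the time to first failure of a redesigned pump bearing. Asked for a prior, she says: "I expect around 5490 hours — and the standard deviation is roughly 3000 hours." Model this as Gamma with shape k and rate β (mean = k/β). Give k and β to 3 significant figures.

k ≈ 3.35, β ≈ 0.00061

For Gamma(k, rate β): mean = k/β, variance = k/β², so CV = 1/√k.
CV = SD/mean = 3000/5490 = 0.5464, hence k = 1/CV² = 3.35.
Then β = k/mean = 3.35/5490 = 0.00061.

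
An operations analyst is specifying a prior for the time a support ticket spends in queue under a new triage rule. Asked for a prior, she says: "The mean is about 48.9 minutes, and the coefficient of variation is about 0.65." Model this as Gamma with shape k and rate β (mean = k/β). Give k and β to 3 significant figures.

For Gamma(k, rate β): mean = k/β, variance = k/β², so CV = 1/√k.
CV = 0.65, hence k = 1/CV² = 2.37.
Then β = k/mean = 2.37/48.9 = 0.0484.

k ≈ 2.37, β ≈ 0.0484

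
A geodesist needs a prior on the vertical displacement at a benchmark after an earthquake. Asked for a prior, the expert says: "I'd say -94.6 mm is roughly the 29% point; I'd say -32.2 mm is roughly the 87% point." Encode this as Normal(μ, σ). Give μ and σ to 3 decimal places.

The p-quantile of Normal(μ,σ) is μ + z_p·σ, with z_{0.29} = -0.5534 and z_{0.87} = 1.126.
Eliminate σ: μ = (z₂·x₁ − z₁·x₂)/(z₂ − z₁) = (1.126·-94.6 − (-0.5534)·-32.2)/1.68 = -74.043.
Then σ = (x₂ − x₁)/(z₂ − z₁) = (-32.2 − -94.6)/1.68 = 37.148.

μ = -74.043, σ = 37.148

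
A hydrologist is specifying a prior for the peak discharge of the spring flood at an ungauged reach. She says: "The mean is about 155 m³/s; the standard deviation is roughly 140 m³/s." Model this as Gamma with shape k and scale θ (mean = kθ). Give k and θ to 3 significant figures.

k ≈ 1.23, θ ≈ 126

For Gamma(k, scale θ): mean = kθ, variance = kθ², so CV = 1/√k.
CV = SD/mean = 140/155 = 0.9032, hence k = 1/CV² = 1.23.
Then θ = mean/k = 155/1.23 = 126.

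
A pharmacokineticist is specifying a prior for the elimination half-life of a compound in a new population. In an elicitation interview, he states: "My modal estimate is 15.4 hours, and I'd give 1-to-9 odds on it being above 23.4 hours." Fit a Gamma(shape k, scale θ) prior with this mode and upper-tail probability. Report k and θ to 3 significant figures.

Gamma(k,θ) with k>1 has mode (k−1)θ, so θ = 15.4/(k−1).
Need P(X < 23.4) = 0.9 with θ tied to k this way. Start at k = 2, θ = 15.4: P(X<23.4) ≈ 0.449.
Too low — raise k to concentrate. Iterating converges to k ≈ 11.6.
Then θ = 15.4/(11.6−1) ≈ 1.45.

k ≈ 11.6, θ ≈ 1.45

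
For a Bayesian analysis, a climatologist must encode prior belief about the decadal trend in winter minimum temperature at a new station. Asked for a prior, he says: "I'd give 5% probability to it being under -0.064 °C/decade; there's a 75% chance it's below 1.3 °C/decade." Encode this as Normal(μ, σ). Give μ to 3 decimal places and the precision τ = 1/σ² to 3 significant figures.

For Normal(μ,σ), the p-quantile is μ + z_p·σ. Here z_{0.05} = -1.645, z_{0.75} = 0.6745.
So -0.064 = μ − 1.645σ and 1.3 = μ + 0.6745σ.
Subtracting: σ = (1.3 − -0.064)/(0.6745 − (-1.645)) = 0.588.
Then μ = -0.064 − (-1.645)·0.588 = 0.903.
Precision τ = 1/σ² = 1/0.5881² = 2.89.

μ = 0.903, τ = 2.89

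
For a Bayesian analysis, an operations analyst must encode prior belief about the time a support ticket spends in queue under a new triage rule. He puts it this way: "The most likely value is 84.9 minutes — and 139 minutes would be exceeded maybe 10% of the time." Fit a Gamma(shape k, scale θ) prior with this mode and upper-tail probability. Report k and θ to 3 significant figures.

k ≈ 8.75, θ ≈ 10.9

Gamma(k,θ) with k>1 has mode (k−1)θ, so θ = 84.9/(k−1).
Need P(X < 139) = 0.9 with θ tied to k this way. Start at k = 2, θ = 84.9: P(X<139) ≈ 0.487.
Too low — raise k to concentrate. Iterating converges to k ≈ 8.75.
Then θ = 84.9/(8.75−1) ≈ 10.9.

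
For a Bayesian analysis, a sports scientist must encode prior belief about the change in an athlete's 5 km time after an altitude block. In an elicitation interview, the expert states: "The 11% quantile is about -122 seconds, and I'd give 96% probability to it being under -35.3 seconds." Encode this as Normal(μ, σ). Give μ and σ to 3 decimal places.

The p-quantile of Normal(μ,σ) is μ + z_p·σ, with z_{0.11} = -1.227 and z_{0.96} = 1.751.
Eliminate σ: μ = (z₂·x₁ − z₁·x₂)/(z₂ − z₁) = (1.751·-122 − (-1.227)·-35.3)/2.977 = -86.282.
Then σ = (x₂ − x₁)/(z₂ − z₁) = (-35.3 − -122)/2.977 = 29.121.

μ = -86.282, σ = 29.121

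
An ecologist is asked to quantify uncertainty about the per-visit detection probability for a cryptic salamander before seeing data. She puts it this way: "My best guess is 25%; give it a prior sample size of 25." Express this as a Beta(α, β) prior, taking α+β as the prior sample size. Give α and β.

Under the effective-sample-size interpretation, Beta(α, β) has prior mean α/(α+β) and prior sample size α+β.
So α+β = 25 and α/(α+β) = 0.25, giving α = 0.25·25 = 6.25 and β = 25 − 6.25 = 18.75.

α = 6.25, β = 18.75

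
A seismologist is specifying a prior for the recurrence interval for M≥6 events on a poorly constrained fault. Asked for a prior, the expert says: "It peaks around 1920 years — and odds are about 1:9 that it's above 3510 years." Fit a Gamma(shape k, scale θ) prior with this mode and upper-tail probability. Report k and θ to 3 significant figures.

k ≈ 6.24, θ ≈ 367

Gamma(k,θ) with k>1 has mode (k−1)θ, so θ = 1920/(k−1).
Need P(X < 3510) = 0.9 with θ tied to k this way. Start at k = 2, θ = 1920: P(X<3510) ≈ 0.545.
Too low — raise k to concentrate. Iterating converges to k ≈ 6.24.
Then θ = 1920/(6.24−1) ≈ 367.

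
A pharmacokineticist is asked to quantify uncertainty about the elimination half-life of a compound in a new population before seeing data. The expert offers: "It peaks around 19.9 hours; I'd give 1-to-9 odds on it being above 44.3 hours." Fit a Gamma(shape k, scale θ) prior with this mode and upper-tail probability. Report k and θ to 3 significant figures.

k ≈ 4, θ ≈ 6.63

Gamma(k,θ) with k>1 has mode (k−1)θ, so θ = 19.9/(k−1).
Need P(X < 44.3) = 0.9 with θ tied to k this way. Start at k = 2, θ = 19.9: P(X<44.3) ≈ 0.652.
Too low — raise k to concentrate. Iterating converges to k ≈ 4.
Then θ = 19.9/(4−1) ≈ 6.63.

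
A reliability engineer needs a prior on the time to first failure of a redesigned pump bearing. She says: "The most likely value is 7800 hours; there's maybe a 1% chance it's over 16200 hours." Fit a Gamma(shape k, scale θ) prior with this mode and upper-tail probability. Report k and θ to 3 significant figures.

k ≈ 10.1, θ ≈ 854

Gamma(k,θ) with k>1 has mode (k−1)θ, so θ = 7800/(k−1).
Need P(X < 16200) = 0.99 with θ tied to k this way. Start at k = 2, θ = 7800: P(X<16200) ≈ 0.614.
Too low — raise k to concentrate. Iterating converges to k ≈ 10.1.
Then θ = 7800/(10.1−1) ≈ 854.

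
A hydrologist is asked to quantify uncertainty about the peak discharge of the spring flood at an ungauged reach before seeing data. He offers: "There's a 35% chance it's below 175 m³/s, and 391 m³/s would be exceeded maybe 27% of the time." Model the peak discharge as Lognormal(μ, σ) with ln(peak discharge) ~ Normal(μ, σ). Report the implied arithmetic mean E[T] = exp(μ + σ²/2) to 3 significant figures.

E[T] ≈ 330 m³/s

If T ~ Lognormal(μ,σ) then ln T ~ Normal(μ,σ), so the p-quantile of ln T is μ + z_p·σ.
ln(175) = 5.165 and ln(391) = 5.969; z_{0.35} = -0.3853, z_{0.73} = 0.6128.
σ = (5.969 − 5.165)/(0.6128 − (-0.3853)) = 0.805.
μ = 5.165 − (-0.3853)·0.805 = 5.475.
E[T] = exp(μ + σ²/2) = exp(5.475 + 0.3244) = 330 m³/s.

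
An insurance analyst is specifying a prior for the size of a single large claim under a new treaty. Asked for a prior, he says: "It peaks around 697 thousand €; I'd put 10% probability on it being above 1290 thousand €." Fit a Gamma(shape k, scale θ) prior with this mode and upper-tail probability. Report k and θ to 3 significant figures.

Gamma(k,θ) with k>1 has mode (k−1)θ, so θ = 697/(k−1).
Need P(X < 1290) = 0.9 with θ tied to k this way. Start at k = 2, θ = 697: P(X<1290) ≈ 0.552.
Too low — raise k to concentrate. Iterating converges to k ≈ 6.04.
Then θ = 697/(6.04−1) ≈ 138.

k ≈ 6.04, θ ≈ 138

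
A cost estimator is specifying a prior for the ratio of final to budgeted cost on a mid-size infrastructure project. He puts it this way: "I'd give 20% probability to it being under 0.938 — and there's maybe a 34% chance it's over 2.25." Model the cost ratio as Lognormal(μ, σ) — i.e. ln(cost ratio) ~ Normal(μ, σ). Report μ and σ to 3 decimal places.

μ ≈ 0.523, σ ≈ 0.698

If T ~ Lognormal(μ,σ) then ln T ~ Normal(μ,σ), so the p-quantile of ln T is μ + z_p·σ.
ln(0.938) = -0.06401 and ln(2.25) = 0.8109; z_{0.2} = -0.8416, z_{0.66} = 0.4125.
σ = (0.8109 − -0.06401)/(0.4125 − (-0.8416)) = 0.698.
μ = -0.06401 − (-0.8416)·0.698 = 0.523.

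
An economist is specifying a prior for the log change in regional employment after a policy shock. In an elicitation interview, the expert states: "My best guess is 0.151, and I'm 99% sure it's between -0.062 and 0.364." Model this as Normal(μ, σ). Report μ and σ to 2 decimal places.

A symmetric 99% interval runs μ ± z·σ with z = 2.576.
Half-width = 0.213, so σ = 0.213/2.576 = 0.08.
μ is the stated best guess, 0.15.

μ = 0.15, σ = 0.08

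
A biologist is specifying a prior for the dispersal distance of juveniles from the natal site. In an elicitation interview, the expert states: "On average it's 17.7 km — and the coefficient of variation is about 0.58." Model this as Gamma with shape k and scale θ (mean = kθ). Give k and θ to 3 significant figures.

k ≈ 2.97, θ ≈ 5.95

For Gamma(k, scale θ): mean = kθ, variance = kθ², so CV = 1/√k.
CV = 0.58, hence k = 1/CV² = 2.97.
Then θ = mean/k = 17.7/2.97 = 5.95.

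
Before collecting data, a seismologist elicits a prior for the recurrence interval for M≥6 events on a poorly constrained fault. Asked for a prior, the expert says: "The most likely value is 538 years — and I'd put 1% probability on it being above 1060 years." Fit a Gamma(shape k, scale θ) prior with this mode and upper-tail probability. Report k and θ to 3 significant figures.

k ≈ 11.7, θ ≈ 50.2

Gamma(k,θ) with k>1 has mode (k−1)θ, so θ = 538/(k−1).
Need P(X < 1060) = 0.99 with θ tied to k this way. Start at k = 2, θ = 538: P(X<1060) ≈ 0.586.
Too low — raise k to concentrate. Iterating converges to k ≈ 11.7.
Then θ = 538/(11.7−1) ≈ 50.2.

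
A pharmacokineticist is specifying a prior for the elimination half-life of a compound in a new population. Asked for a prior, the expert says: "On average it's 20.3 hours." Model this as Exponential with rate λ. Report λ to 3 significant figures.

Exponential mean = 1/λ, so λ = 1/20.3 = 0.0493.

λ ≈ 0.0493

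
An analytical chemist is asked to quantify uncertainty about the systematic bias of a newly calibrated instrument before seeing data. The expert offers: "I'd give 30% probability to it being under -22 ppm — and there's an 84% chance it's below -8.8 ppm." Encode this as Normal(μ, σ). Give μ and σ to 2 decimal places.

μ = -17.44, σ = 8.69

The p-quantile of Normal(μ,σ) is μ + z_p·σ, with z_{0.3} = -0.5244 and z_{0.84} = 0.9945.
Eliminate σ: μ = (z₂·x₁ − z₁·x₂)/(z₂ − z₁) = (0.9945·-22 − (-0.5244)·-8.8)/1.519 = -17.44.
Then σ = (x₂ − x₁)/(z₂ − z₁) = (-8.8 − -22)/1.519 = 8.69.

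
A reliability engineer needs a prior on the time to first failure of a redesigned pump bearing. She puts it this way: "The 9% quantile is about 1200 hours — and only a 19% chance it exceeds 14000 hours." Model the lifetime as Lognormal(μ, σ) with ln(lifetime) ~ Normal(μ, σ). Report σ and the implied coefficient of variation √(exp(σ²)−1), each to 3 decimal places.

If T ~ Lognormal(μ,σ) then ln T ~ Normal(μ,σ), so the p-quantile of ln T is μ + z_p·σ.
ln(1200) = 7.09 and ln(14000) = 9.547; z_{0.09} = -1.341, z_{0.81} = 0.8779.
σ = (9.547 − 7.09)/(0.8779 − (-1.341)) = 1.107.
μ = 7.09 − (-1.341)·1.107 = 8.575.
CV = √(exp(σ²)−1) = √(exp(1.2261)−1) = 1.552.

σ ≈ 1.107, CV ≈ 1.552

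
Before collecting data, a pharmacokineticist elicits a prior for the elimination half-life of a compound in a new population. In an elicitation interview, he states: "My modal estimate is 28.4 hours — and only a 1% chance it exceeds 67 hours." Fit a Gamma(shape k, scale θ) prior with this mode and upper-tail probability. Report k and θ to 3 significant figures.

k ≈ 7.45, θ ≈ 4.4

Gamma(k,θ) with k>1 has mode (k−1)θ, so θ = 28.4/(k−1).
Need P(X < 67) = 0.99 with θ tied to k this way. Start at k = 2, θ = 28.4: P(X<67) ≈ 0.683.
Too low — raise k to concentrate. Iterating converges to k ≈ 7.45.
Then θ = 28.4/(7.45−1) ≈ 4.4.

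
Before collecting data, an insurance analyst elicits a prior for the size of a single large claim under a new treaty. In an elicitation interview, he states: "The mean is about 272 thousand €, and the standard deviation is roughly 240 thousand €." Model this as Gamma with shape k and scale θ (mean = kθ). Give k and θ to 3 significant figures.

For Gamma(k, scale θ): mean = kθ, variance = kθ², so CV = 1/√k.
CV = SD/mean = 240/272 = 0.8824, hence k = 1/CV² = 1.28.
Then θ = mean/k = 272/1.28 = 212.

k ≈ 1.28, θ ≈ 212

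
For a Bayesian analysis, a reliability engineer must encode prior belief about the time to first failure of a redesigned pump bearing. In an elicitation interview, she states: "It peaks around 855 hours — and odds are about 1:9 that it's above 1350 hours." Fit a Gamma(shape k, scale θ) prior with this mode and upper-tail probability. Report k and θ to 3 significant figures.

Gamma(k,θ) with k>1 has mode (k−1)θ, so θ = 855/(k−1).
Need P(X < 1350) = 0.9 with θ tied to k this way. Start at k = 2, θ = 855: P(X<1350) ≈ 0.468.
Too low — raise k to concentrate. Iterating converges to k ≈ 9.99.
Then θ = 855/(9.99−1) ≈ 95.1.

k ≈ 9.99, θ ≈ 95.1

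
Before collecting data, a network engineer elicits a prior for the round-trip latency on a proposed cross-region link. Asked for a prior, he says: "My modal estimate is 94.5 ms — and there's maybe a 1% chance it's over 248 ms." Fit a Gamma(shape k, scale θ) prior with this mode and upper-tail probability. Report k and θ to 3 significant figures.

Gamma(k,θ) with k>1 has mode (k−1)θ, so θ = 94.5/(k−1).
Need P(X < 248) = 0.99 with θ tied to k this way. Start at k = 2, θ = 94.5: P(X<248) ≈ 0.737.
Too low — raise k to concentrate. Iterating converges to k ≈ 5.99.
Then θ = 94.5/(5.99−1) ≈ 18.9.

k ≈ 5.99, θ ≈ 18.9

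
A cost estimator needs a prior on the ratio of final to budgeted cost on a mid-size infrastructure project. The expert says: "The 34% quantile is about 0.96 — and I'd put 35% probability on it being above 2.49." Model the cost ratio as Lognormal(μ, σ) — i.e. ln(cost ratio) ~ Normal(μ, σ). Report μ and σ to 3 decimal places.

If T ~ Lognormal(μ,σ) then ln T ~ Normal(μ,σ), so the p-quantile of ln T is μ + z_p·σ.
ln(0.96) = -0.04082 and ln(2.49) = 0.9123; z_{0.34} = -0.4125, z_{0.65} = 0.3853.
σ = (0.9123 − -0.04082)/(0.3853 − (-0.4125)) = 1.195.
μ = -0.04082 − (-0.4125)·1.195 = 0.452.

μ ≈ 0.452, σ ≈ 1.195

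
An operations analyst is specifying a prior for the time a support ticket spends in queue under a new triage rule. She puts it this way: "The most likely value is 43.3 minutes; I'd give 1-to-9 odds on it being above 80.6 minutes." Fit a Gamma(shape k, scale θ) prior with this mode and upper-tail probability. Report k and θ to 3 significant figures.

Gamma(k,θ) with k>1 has mode (k−1)θ, so θ = 43.3/(k−1).
Need P(X < 80.6) = 0.9 with θ tied to k this way. Start at k = 2, θ = 43.3: P(X<80.6) ≈ 0.555.
Too low — raise k to concentrate. Iterating converges to k ≈ 5.95.
Then θ = 43.3/(5.95−1) ≈ 8.76.

k ≈ 5.95, θ ≈ 8.76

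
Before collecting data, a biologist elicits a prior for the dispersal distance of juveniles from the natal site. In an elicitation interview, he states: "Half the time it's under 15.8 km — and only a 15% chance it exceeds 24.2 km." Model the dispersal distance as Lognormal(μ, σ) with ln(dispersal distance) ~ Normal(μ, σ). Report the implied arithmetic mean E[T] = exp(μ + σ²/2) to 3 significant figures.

If T ~ Lognormal(μ,σ) then ln T ~ Normal(μ,σ), so the p-quantile of ln T is μ + z_p·σ.
ln(15.8) = 2.76 and ln(24.2) = 3.186; z_{0.5} = 0, z_{0.85} = 1.036.
σ = (3.186 − 2.76)/(1.036 − (0)) = 0.411.
μ = 2.76 − (0)·0.411 = 2.760.
E[T] = exp(μ + σ²/2) = exp(2.760 + 0.0846) = 17.2 km.

E[T] ≈ 17.2 km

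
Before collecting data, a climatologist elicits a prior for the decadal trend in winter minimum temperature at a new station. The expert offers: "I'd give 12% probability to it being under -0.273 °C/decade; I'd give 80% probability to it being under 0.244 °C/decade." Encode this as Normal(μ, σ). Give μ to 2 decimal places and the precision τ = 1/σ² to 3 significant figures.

μ = 0.03, τ = 15.2

For Normal(μ,σ), the p-quantile is μ + z_p·σ. Here z_{0.12} = -1.175, z_{0.8} = 0.8416.
So -0.273 = μ − 1.175σ and 0.244 = μ + 0.8416σ.
Subtracting: σ = (0.244 − -0.273)/(0.8416 − (-1.175)) = 0.26.
Then μ = -0.273 − (-1.175)·0.26 = 0.03.
Precision τ = 1/σ² = 1/0.2564² = 15.2.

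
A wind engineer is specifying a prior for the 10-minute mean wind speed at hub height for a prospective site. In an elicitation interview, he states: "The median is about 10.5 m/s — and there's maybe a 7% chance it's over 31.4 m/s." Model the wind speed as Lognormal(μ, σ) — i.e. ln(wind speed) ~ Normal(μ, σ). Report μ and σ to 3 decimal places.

If T ~ Lognormal(μ,σ) then ln T ~ Normal(μ,σ), so the p-quantile of ln T is μ + z_p·σ.
ln(10.5) = 2.351 and ln(31.4) = 3.447; z_{0.5} = 0, z_{0.93} = 1.476.
σ = (3.447 − 2.351)/(1.476 − (0)) = 0.742.
μ = 2.351 − (0)·0.742 = 2.351.

μ ≈ 2.351, σ ≈ 0.742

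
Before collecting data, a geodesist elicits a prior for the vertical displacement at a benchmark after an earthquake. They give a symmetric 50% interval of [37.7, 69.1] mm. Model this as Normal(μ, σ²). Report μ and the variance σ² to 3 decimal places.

A symmetric 50% interval runs μ ± z·σ with z = 0.6745.
Half-width = 15.7, so σ = 15.7/0.6745 = 23.2769 and σ² = 541.812.
μ is the interval midpoint, 53.400.

μ = 53.400, σ² = 541.812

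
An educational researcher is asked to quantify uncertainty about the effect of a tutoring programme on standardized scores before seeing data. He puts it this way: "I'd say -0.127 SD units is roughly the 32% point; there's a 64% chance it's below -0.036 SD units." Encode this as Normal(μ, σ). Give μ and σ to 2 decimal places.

For Normal(μ,σ), the p-quantile is μ + z_p·σ. Here z_{0.32} = -0.4677, z_{0.64} = 0.3585.
So -0.127 = μ − 0.4677σ and -0.036 = μ + 0.3585σ.
Subtracting: σ = (-0.036 − -0.127)/(0.3585 − (-0.4677)) = 0.11.
Then μ = -0.127 − (-0.4677)·0.11 = -0.08.

μ = -0.08, σ = 0.11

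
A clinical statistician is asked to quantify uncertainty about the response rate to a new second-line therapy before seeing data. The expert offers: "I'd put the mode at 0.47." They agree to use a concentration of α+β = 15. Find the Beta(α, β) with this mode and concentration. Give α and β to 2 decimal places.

α = 7.11, β = 7.89

For α,β > 1 the Beta mode is (α−1)/(α+β−2). With α+β = 15, the mode is (α−1)/13.
Set (α−1)/13 = 0.47 → α = 1 + 0.47·13 = 7.11.
β = 15 − α = 7.89.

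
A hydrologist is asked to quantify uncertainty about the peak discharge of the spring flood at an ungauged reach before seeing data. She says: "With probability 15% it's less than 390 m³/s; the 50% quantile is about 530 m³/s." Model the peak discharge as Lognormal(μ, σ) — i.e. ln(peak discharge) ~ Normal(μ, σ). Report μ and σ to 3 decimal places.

μ ≈ 6.273, σ ≈ 0.296

If T ~ Lognormal(μ,σ) then ln T ~ Normal(μ,σ), so the p-quantile of ln T is μ + z_p·σ.
ln(390) = 5.966 and ln(530) = 6.273; z_{0.15} = -1.036, z_{0.5} = 0.
σ = (6.273 − 5.966)/(0 − (-1.036)) = 0.296.
μ = 5.966 − (-1.036)·0.296 = 6.273.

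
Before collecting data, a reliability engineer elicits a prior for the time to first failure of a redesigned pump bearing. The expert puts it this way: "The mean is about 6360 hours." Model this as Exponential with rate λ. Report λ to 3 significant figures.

Exponential mean = 1/λ, so λ = 1/6360.0 = 0.000157.

λ ≈ 0.000157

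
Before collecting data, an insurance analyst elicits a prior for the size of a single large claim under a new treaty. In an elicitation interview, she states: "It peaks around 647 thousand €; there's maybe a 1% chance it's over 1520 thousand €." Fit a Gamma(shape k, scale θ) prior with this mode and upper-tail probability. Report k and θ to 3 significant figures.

Gamma(k,θ) with k>1 has mode (k−1)θ, so θ = 647/(k−1).
Need P(X < 1520) = 0.99 with θ tied to k this way. Start at k = 2, θ = 647: P(X<1520) ≈ 0.680.
Too low — raise k to concentrate. Iterating converges to k ≈ 7.52.
Then θ = 647/(7.52−1) ≈ 99.2.

k ≈ 7.52, θ ≈ 99.2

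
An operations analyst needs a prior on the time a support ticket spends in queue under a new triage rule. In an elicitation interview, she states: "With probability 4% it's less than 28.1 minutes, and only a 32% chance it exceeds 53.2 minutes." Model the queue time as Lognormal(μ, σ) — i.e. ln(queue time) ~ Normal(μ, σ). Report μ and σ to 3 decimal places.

μ ≈ 3.839, σ ≈ 0.288

If T ~ Lognormal(μ,σ) then ln T ~ Normal(μ,σ), so the p-quantile of ln T is μ + z_p·σ.
ln(28.1) = 3.336 and ln(53.2) = 3.974; z_{0.04} = -1.751, z_{0.68} = 0.4677.
σ = (3.974 − 3.336)/(0.4677 − (-1.751)) = 0.288.
μ = 3.336 − (-1.751)·0.288 = 3.839.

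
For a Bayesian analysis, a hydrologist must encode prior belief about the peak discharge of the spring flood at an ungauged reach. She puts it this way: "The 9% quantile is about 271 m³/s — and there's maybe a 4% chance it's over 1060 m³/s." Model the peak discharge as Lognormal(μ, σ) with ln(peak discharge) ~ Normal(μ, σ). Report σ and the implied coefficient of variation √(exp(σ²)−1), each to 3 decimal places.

σ ≈ 0.441, CV ≈ 0.464

If T ~ Lognormal(μ,σ) then ln T ~ Normal(μ,σ), so the p-quantile of ln T is μ + z_p·σ.
ln(271) = 5.602 and ln(1060) = 6.966; z_{0.09} = -1.341, z_{0.96} = 1.751.
σ = (6.966 − 5.602)/(1.751 − (-1.341)) = 0.441.
μ = 5.602 − (-1.341)·0.441 = 6.194.
CV = √(exp(σ²)−1) = √(exp(0.1946)−1) = 0.464.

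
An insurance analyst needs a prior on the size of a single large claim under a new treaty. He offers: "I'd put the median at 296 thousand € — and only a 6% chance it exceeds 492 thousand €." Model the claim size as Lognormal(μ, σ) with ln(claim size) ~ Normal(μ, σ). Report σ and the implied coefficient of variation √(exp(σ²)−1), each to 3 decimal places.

If T ~ Lognormal(μ,σ) then ln T ~ Normal(μ,σ), so the p-quantile of ln T is μ + z_p·σ.
ln(296) = 5.69 and ln(492) = 6.198; z_{0.5} = 0, z_{0.94} = 1.555.
σ = (6.198 − 5.69)/(1.555 − (0)) = 0.327.
μ = 5.69 − (0)·0.327 = 5.690.
CV = √(exp(σ²)−1) = √(exp(0.1068)−1) = 0.336.

σ ≈ 0.327, CV ≈ 0.336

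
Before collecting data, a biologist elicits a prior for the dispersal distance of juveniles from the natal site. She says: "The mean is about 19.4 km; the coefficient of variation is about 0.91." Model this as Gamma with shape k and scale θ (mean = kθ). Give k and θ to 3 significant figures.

For Gamma(k, scale θ): mean = kθ, variance = kθ², so CV = 1/√k.
CV = 0.91, hence k = 1/CV² = 1.21.
Then θ = mean/k = 19.4/1.21 = 16.1.

k ≈ 1.21, θ ≈ 16.1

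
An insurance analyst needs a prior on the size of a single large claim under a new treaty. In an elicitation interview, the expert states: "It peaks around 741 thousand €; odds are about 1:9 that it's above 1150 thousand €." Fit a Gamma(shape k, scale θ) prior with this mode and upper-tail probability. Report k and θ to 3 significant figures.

Gamma(k,θ) with k>1 has mode (k−1)θ, so θ = 741/(k−1).
Need P(X < 1150) = 0.9 with θ tied to k this way. Start at k = 2, θ = 741: P(X<1150) ≈ 0.459.
Too low — raise k to concentrate. Iterating converges to k ≈ 10.7.
Then θ = 741/(10.7−1) ≈ 76.5.

k ≈ 10.7, θ ≈ 76.5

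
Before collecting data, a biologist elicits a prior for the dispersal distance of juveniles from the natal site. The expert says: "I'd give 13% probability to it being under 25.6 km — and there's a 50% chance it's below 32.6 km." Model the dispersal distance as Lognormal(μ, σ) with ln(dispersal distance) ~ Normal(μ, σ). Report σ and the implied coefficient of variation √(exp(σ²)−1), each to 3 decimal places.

If T ~ Lognormal(μ,σ) then ln T ~ Normal(μ,σ), so the p-quantile of ln T is μ + z_p·σ.
ln(25.6) = 3.243 and ln(32.6) = 3.484; z_{0.13} = -1.126, z_{0.5} = 0.
σ = (3.484 − 3.243)/(0 − (-1.126)) = 0.215.
μ = 3.243 − (-1.126)·0.215 = 3.484.
CV = √(exp(σ²)−1) = √(exp(0.0461)−1) = 0.217.

σ ≈ 0.215, CV ≈ 0.217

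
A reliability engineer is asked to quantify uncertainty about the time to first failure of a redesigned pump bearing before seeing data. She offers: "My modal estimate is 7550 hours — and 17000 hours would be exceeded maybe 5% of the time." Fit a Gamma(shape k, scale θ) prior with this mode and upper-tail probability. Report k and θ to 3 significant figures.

k ≈ 5.17, θ ≈ 1810

Gamma(k,θ) with k>1 has mode (k−1)θ, so θ = 7550/(k−1).
Need P(X < 17000) = 0.95 with θ tied to k this way. Start at k = 2, θ = 7550: P(X<17000) ≈ 0.658.
Too low — raise k to concentrate. Iterating converges to k ≈ 5.17.
Then θ = 7550/(5.17−1) ≈ 1810.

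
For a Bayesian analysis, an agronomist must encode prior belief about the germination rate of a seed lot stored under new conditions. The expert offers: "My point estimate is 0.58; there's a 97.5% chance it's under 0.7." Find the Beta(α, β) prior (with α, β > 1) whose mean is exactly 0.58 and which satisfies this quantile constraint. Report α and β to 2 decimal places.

With mean 0.58 fixed, write α = 0.58s, β = 0.42s where s = α+β.
Need P(θ < 0.7) = 0.975 under Beta(0.58s, 0.42s). Normal approximation: (q−m)/√(m(1−m)/s) ≈ z_{0.975} = 1.96, so s ≈ 0.58·0.42·(1.96)²/(0.7−0.58)² = 65.0.
At s = 65.0: P(θ<0.7) ≈ 0.979. Adjusting to match 0.975 gives s ≈ 60.91.
So α = 0.58·60.91 ≈ 35.33, β = 0.42·60.91 ≈ 25.58.

α ≈ 35.33, β ≈ 25.58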